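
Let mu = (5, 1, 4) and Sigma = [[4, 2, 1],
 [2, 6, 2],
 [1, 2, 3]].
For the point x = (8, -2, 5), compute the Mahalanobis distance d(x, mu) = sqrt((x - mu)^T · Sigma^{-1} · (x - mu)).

Step 1 — centre the observation: (x - mu) = (3, -3, 1).

Step 2 — invert Sigma (cofactor / det for 3×3, or solve directly):
  Sigma^{-1} = [[0.3043, -0.087, -0.0435],
 [-0.087, 0.2391, -0.1304],
 [-0.0435, -0.1304, 0.4348]].

Step 3 — form the quadratic (x - mu)^T · Sigma^{-1} · (x - mu):
  Sigma^{-1} · (x - mu) = (1.1304, -1.1087, 0.6957).
  (x - mu)^T · [Sigma^{-1} · (x - mu)] = (3)·(1.1304) + (-3)·(-1.1087) + (1)·(0.6957) = 7.413.

Step 4 — take square root: d = √(7.413) ≈ 2.7227.

d(x, mu) = √(7.413) ≈ 2.7227


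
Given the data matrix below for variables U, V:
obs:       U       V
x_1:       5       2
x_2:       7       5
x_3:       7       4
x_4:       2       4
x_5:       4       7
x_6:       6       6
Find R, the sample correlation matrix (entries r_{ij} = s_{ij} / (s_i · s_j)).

Step 1 — column means:
  mean(U) = (5 + 7 + 7 + 2 + 4 + 6) / 6 = 31/6 = 5.1667
  mean(V) = (2 + 5 + 4 + 4 + 7 + 6) / 6 = 28/6 = 4.6667

Step 2 — sample variances and covariances s[i,j] = (1/(n-1)) · Σ_k (x_{k,i} - mean_i) · (x_{k,j} - mean_j), with n-1 = 5:
  s[U,U] = ((-0.1667)·(-0.1667) + (1.8333)·(1.8333) + (1.8333)·(1.8333) + (-3.1667)·(-3.1667) + (-1.1667)·(-1.1667) + (0.8333)·(0.8333)) / 5 = 18.8333/5 = 3.7667
  s[U,V] = ((-0.1667)·(-2.6667) + (1.8333)·(0.3333) + (1.8333)·(-0.6667) + (-3.1667)·(-0.6667) + (-1.1667)·(2.3333) + (0.8333)·(1.3333)) / 5 = 0.3333/5 = 0.0667
  s[V,V] = ((-2.6667)·(-2.6667) + (0.3333)·(0.3333) + (-0.6667)·(-0.6667) + (-0.6667)·(-0.6667) + (2.3333)·(2.3333) + (1.3333)·(1.3333)) / 5 = 15.3333/5 = 3.0667
  Sample standard deviations s_i = √(s[i,i]):
  s(U) = √(3.7667) = 1.9408
  s(V) = √(3.0667) = 1.7512

Step 3 — r_{ij} = s_{ij} / (s_i · s_j):
  r[U,U] = 1 (diagonal).
  r[U,V] = 0.0667 / (1.9408 · 1.7512) = 0.0667 / 3.3987 = 0.0196
  r[V,V] = 1 (diagonal).

R is symmetric with unit diagonal. Assembling:

R = [[1, 0.0196],
 [0.0196, 1]]


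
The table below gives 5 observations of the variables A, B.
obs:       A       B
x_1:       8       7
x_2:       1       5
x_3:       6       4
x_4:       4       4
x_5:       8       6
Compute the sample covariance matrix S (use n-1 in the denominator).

Step 1 — column means:
  mean(A) = (8 + 1 + 6 + 4 + 8) / 5 = 27/5 = 5.4
  mean(B) = (7 + 5 + 4 + 4 + 6) / 5 = 26/5 = 5.2

Step 2 — sample covariance S[i,j] = (1/(n-1)) · Σ_k (x_{k,i} - mean_i) · (x_{k,j} - mean_j), with n-1 = 4.
  S[A,A] = ((2.6)·(2.6) + (-4.4)·(-4.4) + (0.6)·(0.6) + (-1.4)·(-1.4) + (2.6)·(2.6)) / 4 = 35.2/4 = 8.8
  S[A,B] = ((2.6)·(1.8) + (-4.4)·(-0.2) + (0.6)·(-1.2) + (-1.4)·(-1.2) + (2.6)·(0.8)) / 4 = 8.6/4 = 2.15
  S[B,B] = ((1.8)·(1.8) + (-0.2)·(-0.2) + (-1.2)·(-1.2) + (-1.2)·(-1.2) + (0.8)·(0.8)) / 4 = 6.8/4 = 1.7

S is symmetric (S[j,i] = S[i,j]). Assembling:

S = [[8.8, 2.15],
 [2.15, 1.7]]


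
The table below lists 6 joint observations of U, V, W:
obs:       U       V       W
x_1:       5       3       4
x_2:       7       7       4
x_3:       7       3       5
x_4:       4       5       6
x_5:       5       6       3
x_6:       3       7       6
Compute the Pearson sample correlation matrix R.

Step 1 — column means:
  mean(U) = (5 + 7 + 7 + 4 + 5 + 3) / 6 = 31/6 = 5.1667
  mean(V) = (3 + 7 + 3 + 5 + 6 + 7) / 6 = 31/6 = 5.1667
  mean(W) = (4 + 4 + 5 + 6 + 3 + 6) / 6 = 28/6 = 4.6667

Step 2 — sample variances and covariances s[i,j] = (1/(n-1)) · Σ_k (x_{k,i} - mean_i) · (x_{k,j} - mean_j), with n-1 = 5:
  s[U,U] = ((-0.1667)·(-0.1667) + (1.8333)·(1.8333) + (1.8333)·(1.8333) + (-1.1667)·(-1.1667) + (-0.1667)·(-0.1667) + (-2.1667)·(-2.1667)) / 5 = 12.8333/5 = 2.5667
  s[U,V] = ((-0.1667)·(-2.1667) + (1.8333)·(1.8333) + (1.8333)·(-2.1667) + (-1.1667)·(-0.1667) + (-0.1667)·(0.8333) + (-2.1667)·(1.8333)) / 5 = -4.1667/5 = -0.8333
  s[U,W] = ((-0.1667)·(-0.6667) + (1.8333)·(-0.6667) + (1.8333)·(0.3333) + (-1.1667)·(1.3333) + (-0.1667)·(-1.6667) + (-2.1667)·(1.3333)) / 5 = -4.6667/5 = -0.9333
  s[V,V] = ((-2.1667)·(-2.1667) + (1.8333)·(1.8333) + (-2.1667)·(-2.1667) + (-0.1667)·(-0.1667) + (0.8333)·(0.8333) + (1.8333)·(1.8333)) / 5 = 16.8333/5 = 3.3667
  s[V,W] = ((-2.1667)·(-0.6667) + (1.8333)·(-0.6667) + (-2.1667)·(0.3333) + (-0.1667)·(1.3333) + (0.8333)·(-1.6667) + (1.8333)·(1.3333)) / 5 = 0.3333/5 = 0.0667
  s[W,W] = ((-0.6667)·(-0.6667) + (-0.6667)·(-0.6667) + (0.3333)·(0.3333) + (1.3333)·(1.3333) + (-1.6667)·(-1.6667) + (1.3333)·(1.3333)) / 5 = 7.3333/5 = 1.4667
  Sample standard deviations s_i = √(s[i,i]):
  s(U) = √(2.5667) = 1.6021
  s(V) = √(3.3667) = 1.8348
  s(W) = √(1.4667) = 1.2111

Step 3 — r_{ij} = s_{ij} / (s_i · s_j):
  r[U,U] = 1 (diagonal).
  r[U,V] = -0.8333 / (1.6021 · 1.8348) = -0.8333 / 2.9396 = -0.2835
  r[U,W] = -0.9333 / (1.6021 · 1.2111) = -0.9333 / 1.9402 = -0.481
  r[V,V] = 1 (diagonal).
  r[V,W] = 0.0667 / (1.8348 · 1.2111) = 0.0667 / 2.2221 = 0.03
  r[W,W] = 1 (diagonal).

R is symmetric with unit diagonal. Assembling:

R = [[1, -0.2835, -0.481],
 [-0.2835, 1, 0.03],
 [-0.481, 0.03, 1]]


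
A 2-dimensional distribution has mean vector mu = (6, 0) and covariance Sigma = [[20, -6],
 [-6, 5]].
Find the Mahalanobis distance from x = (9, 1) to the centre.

Step 1 — centre the observation: (x - mu) = (3, 1).

Step 2 — invert Sigma. det(Sigma) = 20·5 - (-6)² = 64.
  Sigma^{-1} = (1/det) · [[d, -b], [-b, a]] = [[0.0781, 0.0938],
 [0.0938, 0.3125]].

Step 3 — form the quadratic (x - mu)^T · Sigma^{-1} · (x - mu):
  Sigma^{-1} · (x - mu) = (0.3281, 0.5938).
  (x - mu)^T · [Sigma^{-1} · (x - mu)] = (3)·(0.3281) + (1)·(0.5938) = 1.5781.

Step 4 — take square root: d = √(1.5781) ≈ 1.2562.

d(x, mu) = √(1.5781) ≈ 1.2562


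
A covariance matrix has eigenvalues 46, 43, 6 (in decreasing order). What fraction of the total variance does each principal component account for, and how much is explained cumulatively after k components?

Step 1 — total variance = trace(Sigma) = Σ λ_i = 46 + 43 + 6 = 95.

Step 2 — fraction explained by component i = λ_i / Σ λ:
  PC1: 46/95 = 0.4842
  PC2: 43/95 = 0.4526
  PC3: 6/95 = 0.0632

Step 3 — cumulative fraction after k components = (λ_1 + ... + λ_k) / Σ λ:
  k = 1: 46/95 = 0.4842
  k = 2: (46 + 43)/95 = 89/95 = 0.9368
  k = 3: (46 + 43 + 6)/95 = 95/95 = 1

Summary (fraction, with percent):

explained: PC1 0.4842 (48.42%), PC2 0.4526 (45.26%), PC3 0.0632 (6.32%);  cumulative: 0.4842, 0.9368, 1


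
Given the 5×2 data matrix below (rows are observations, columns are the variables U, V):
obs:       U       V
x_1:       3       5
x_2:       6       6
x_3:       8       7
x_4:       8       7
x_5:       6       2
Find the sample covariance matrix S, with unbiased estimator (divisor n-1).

Step 1 — column means:
  mean(U) = (3 + 6 + 8 + 8 + 6) / 5 = 31/5 = 6.2
  mean(V) = (5 + 6 + 7 + 7 + 2) / 5 = 27/5 = 5.4

Step 2 — sample covariance S[i,j] = (1/(n-1)) · Σ_k (x_{k,i} - mean_i) · (x_{k,j} - mean_j), with n-1 = 4.
  S[U,U] = ((-3.2)·(-3.2) + (-0.2)·(-0.2) + (1.8)·(1.8) + (1.8)·(1.8) + (-0.2)·(-0.2)) / 4 = 16.8/4 = 4.2
  S[U,V] = ((-3.2)·(-0.4) + (-0.2)·(0.6) + (1.8)·(1.6) + (1.8)·(1.6) + (-0.2)·(-3.4)) / 4 = 7.6/4 = 1.9
  S[V,V] = ((-0.4)·(-0.4) + (0.6)·(0.6) + (1.6)·(1.6) + (1.6)·(1.6) + (-3.4)·(-3.4)) / 4 = 17.2/4 = 4.3

S is symmetric (S[j,i] = S[i,j]). Assembling:

S = [[4.2, 1.9],
 [1.9, 4.3]]


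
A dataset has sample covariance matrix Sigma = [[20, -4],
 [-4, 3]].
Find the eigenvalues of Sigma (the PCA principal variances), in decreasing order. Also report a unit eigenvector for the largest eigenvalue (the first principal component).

Step 1 — characteristic polynomial of 2×2 Sigma:
  det(Sigma - λI) = λ² - trace · λ + det = 0.
  trace = 20 + 3 = 23, det = 20·3 - (-4)² = 44.
Step 2 — discriminant:
  Δ = trace² - 4·det = 529 - 176 = 353.
Step 3 — eigenvalues:
  λ = (trace ± √Δ)/2 = (23 ± 18.7883)/2,
  λ_1 = 20.8941,  λ_2 = 2.1059.

Step 4 — unit eigenvector for λ_1: solve (Sigma - λ_1 I)v = 0. First row:
  (20 - 20.8941)·v_x + (-4)·v_y = 0, i.e. (-0.8941)·v_x + (-4)·v_y = 0,
  so v ∝ (b, λ_1 - a) = (-4, 0.8941); multiply by -1 so the first entry is positive: u = (4, -0.8941).
  ||u|| = √((4)² + (-0.8941)²) = √(16.7995) ≈ 4.0987,
  v_1 = u/||u|| ≈ (0.9759, -0.2182) (||v_1|| = 1).

λ_1 = 20.8941,  λ_2 = 2.1059;  v_1 ≈ (0.9759, -0.2182)


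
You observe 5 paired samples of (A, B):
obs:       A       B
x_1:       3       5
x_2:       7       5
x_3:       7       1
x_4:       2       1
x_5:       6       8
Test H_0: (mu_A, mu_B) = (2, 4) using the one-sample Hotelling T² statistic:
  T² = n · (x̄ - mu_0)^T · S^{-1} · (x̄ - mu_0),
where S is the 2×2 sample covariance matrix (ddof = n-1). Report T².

Step 1 — sample mean vector:
  mean(A) = (3 + 7 + 7 + 2 + 6) / 5 = 25/5 = 5
  mean(B) = (5 + 5 + 1 + 1 + 8) / 5 = 20/5 = 4
  x̄ = (5, 4),  deviation x̄ - mu_0 = (5, 4) - (2, 4) = (3, 0).

Step 2 — sample covariance matrix, S[i,j] = (1/(n-1)) · Σ_k (x_{k,i} - mean_i) · (x_{k,j} - mean_j), divisor n-1 = 4:
  S[A,A] = ((-2)·(-2) + (2)·(2) + (2)·(2) + (-3)·(-3) + (1)·(1)) / 4 = 22/4 = 5.5
  S[A,B] = ((-2)·(1) + (2)·(1) + (2)·(-3) + (-3)·(-3) + (1)·(4)) / 4 = 7/4 = 1.75
  S[B,B] = ((1)·(1) + (1)·(1) + (-3)·(-3) + (-3)·(-3) + (4)·(4)) / 4 = 36/4 = 9
  S = [[5.5, 1.75],
 [1.75, 9]].

Step 3 — invert S. det(S) = 5.5·9 - (1.75)² = 46.4375.
  S^{-1} = (1/det) · [[d, -b], [-b, a]] = [[0.1938, -0.0377],
 [-0.0377, 0.1184]].

Step 4 — quadratic form (x̄ - mu_0)^T · S^{-1} · (x̄ - mu_0):
  S^{-1} · (x̄ - mu_0) = (0.5814, -0.1131),
  (x̄ - mu_0)^T · [...] = (3)·(0.5814) + (0)·(-0.1131) = 1.7443.

Step 5 — scale by n: T² = 5 · 1.7443 = 8.7214.

T² ≈ 8.7214


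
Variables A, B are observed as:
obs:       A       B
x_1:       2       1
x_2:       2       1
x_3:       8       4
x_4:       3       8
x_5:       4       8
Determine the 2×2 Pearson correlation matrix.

Step 1 — column means:
  mean(A) = (2 + 2 + 8 + 3 + 4) / 5 = 19/5 = 3.8
  mean(B) = (1 + 1 + 4 + 8 + 8) / 5 = 22/5 = 4.4

Step 2 — sample variances and covariances s[i,j] = (1/(n-1)) · Σ_k (x_{k,i} - mean_i) · (x_{k,j} - mean_j), with n-1 = 4:
  s[A,A] = ((-1.8)·(-1.8) + (-1.8)·(-1.8) + (4.2)·(4.2) + (-0.8)·(-0.8) + (0.2)·(0.2)) / 4 = 24.8/4 = 6.2
  s[A,B] = ((-1.8)·(-3.4) + (-1.8)·(-3.4) + (4.2)·(-0.4) + (-0.8)·(3.6) + (0.2)·(3.6)) / 4 = 8.4/4 = 2.1
  s[B,B] = ((-3.4)·(-3.4) + (-3.4)·(-3.4) + (-0.4)·(-0.4) + (3.6)·(3.6) + (3.6)·(3.6)) / 4 = 49.2/4 = 12.3
  Sample standard deviations s_i = √(s[i,i]):
  s(A) = √(6.2) = 2.49
  s(B) = √(12.3) = 3.5071

Step 3 — r_{ij} = s_{ij} / (s_i · s_j):
  r[A,A] = 1 (diagonal).
  r[A,B] = 2.1 / (2.49 · 3.5071) = 2.1 / 8.7327 = 0.2405
  r[B,B] = 1 (diagonal).

R is symmetric with unit diagonal. Assembling:

R = [[1, 0.2405],
 [0.2405, 1]]


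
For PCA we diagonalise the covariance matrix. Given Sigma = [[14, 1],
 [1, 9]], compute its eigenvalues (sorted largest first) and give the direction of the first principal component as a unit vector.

Step 1 — characteristic polynomial of 2×2 Sigma:
  det(Sigma - λI) = λ² - trace · λ + det = 0.
  trace = 14 + 9 = 23, det = 14·9 - (1)² = 125.
Step 2 — discriminant:
  Δ = trace² - 4·det = 529 - 500 = 29.
Step 3 — eigenvalues:
  λ = (trace ± √Δ)/2 = (23 ± 5.3852)/2,
  λ_1 = 14.1926,  λ_2 = 8.8074.

Step 4 — unit eigenvector for λ_1: solve (Sigma - λ_1 I)v = 0. First row:
  (14 - 14.1926)·v_x + (1)·v_y = 0, i.e. (-0.1926)·v_x + (1)·v_y = 0,
  so v ∝ (b, λ_1 - a) = (1, 0.1926) = u.
  ||u|| = √((1)² + (0.1926)²) = √(1.0371) ≈ 1.0184,
  v_1 = u/||u|| ≈ (0.982, 0.1891) (||v_1|| = 1).

λ_1 = 14.1926,  λ_2 = 8.8074;  v_1 ≈ (0.982, 0.1891)


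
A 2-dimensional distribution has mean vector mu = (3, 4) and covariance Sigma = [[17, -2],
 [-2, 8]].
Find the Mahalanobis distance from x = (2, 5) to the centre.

Step 1 — centre the observation: (x - mu) = (-1, 1).

Step 2 — invert Sigma. det(Sigma) = 17·8 - (-2)² = 132.
  Sigma^{-1} = (1/det) · [[d, -b], [-b, a]] = [[0.0606, 0.0152],
 [0.0152, 0.1288]].

Step 3 — form the quadratic (x - mu)^T · Sigma^{-1} · (x - mu):
  Sigma^{-1} · (x - mu) = (-0.0455, 0.1136).
  (x - mu)^T · [Sigma^{-1} · (x - mu)] = (-1)·(-0.0455) + (1)·(0.1136) = 0.1591.

Step 4 — take square root: d = √(0.1591) ≈ 0.3989.

d(x, mu) = √(0.1591) ≈ 0.3989


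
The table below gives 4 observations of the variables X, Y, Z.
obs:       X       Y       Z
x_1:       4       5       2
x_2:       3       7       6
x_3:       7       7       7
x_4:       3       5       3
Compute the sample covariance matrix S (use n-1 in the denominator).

Step 1 — column means:
  mean(X) = (4 + 3 + 7 + 3) / 4 = 17/4 = 4.25
  mean(Y) = (5 + 7 + 7 + 5) / 4 = 24/4 = 6
  mean(Z) = (2 + 6 + 7 + 3) / 4 = 18/4 = 4.5

Step 2 — sample covariance S[i,j] = (1/(n-1)) · Σ_k (x_{k,i} - mean_i) · (x_{k,j} - mean_j), with n-1 = 3.
  S[X,X] = ((-0.25)·(-0.25) + (-1.25)·(-1.25) + (2.75)·(2.75) + (-1.25)·(-1.25)) / 3 = 10.75/3 = 3.5833
  S[X,Y] = ((-0.25)·(-1) + (-1.25)·(1) + (2.75)·(1) + (-1.25)·(-1)) / 3 = 3/3 = 1
  S[X,Z] = ((-0.25)·(-2.5) + (-1.25)·(1.5) + (2.75)·(2.5) + (-1.25)·(-1.5)) / 3 = 7.5/3 = 2.5
  S[Y,Y] = ((-1)·(-1) + (1)·(1) + (1)·(1) + (-1)·(-1)) / 3 = 4/3 = 1.3333
  S[Y,Z] = ((-1)·(-2.5) + (1)·(1.5) + (1)·(2.5) + (-1)·(-1.5)) / 3 = 8/3 = 2.6667
  S[Z,Z] = ((-2.5)·(-2.5) + (1.5)·(1.5) + (2.5)·(2.5) + (-1.5)·(-1.5)) / 3 = 17/3 = 5.6667

S is symmetric (S[j,i] = S[i,j]). Assembling:

S = [[3.5833, 1, 2.5],
 [1, 1.3333, 2.6667],
 [2.5, 2.6667, 5.6667]]


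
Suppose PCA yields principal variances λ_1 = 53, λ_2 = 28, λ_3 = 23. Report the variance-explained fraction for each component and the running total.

Step 1 — total variance = trace(Sigma) = Σ λ_i = 53 + 28 + 23 = 104.

Step 2 — fraction explained by component i = λ_i / Σ λ:
  PC1: 53/104 = 0.5096
  PC2: 28/104 = 0.2692
  PC3: 23/104 = 0.2212

Step 3 — cumulative fraction after k components = (λ_1 + ... + λ_k) / Σ λ:
  k = 1: 53/104 = 0.5096
  k = 2: (53 + 28)/104 = 81/104 = 0.7788
  k = 3: (53 + 28 + 23)/104 = 104/104 = 1

Summary (fraction, with percent):

explained: PC1 0.5096 (50.96%), PC2 0.2692 (26.92%), PC3 0.2212 (22.12%);  cumulative: 0.5096, 0.7788, 1


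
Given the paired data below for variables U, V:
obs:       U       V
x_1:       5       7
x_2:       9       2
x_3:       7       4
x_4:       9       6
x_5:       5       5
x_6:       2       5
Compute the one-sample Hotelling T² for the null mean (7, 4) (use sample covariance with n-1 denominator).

Step 1 — sample mean vector:
  mean(U) = (5 + 9 + 7 + 9 + 5 + 2) / 6 = 37/6 = 6.1667
  mean(V) = (7 + 2 + 4 + 6 + 5 + 5) / 6 = 29/6 = 4.8333
  x̄ = (6.1667, 4.8333),  deviation x̄ - mu_0 = (6.1667, 4.8333) - (7, 4) = (-0.8333, 0.8333).

Step 2 — sample covariance matrix, S[i,j] = (1/(n-1)) · Σ_k (x_{k,i} - mean_i) · (x_{k,j} - mean_j), divisor n-1 = 5:
  S[U,U] = ((-1.1667)·(-1.1667) + (2.8333)·(2.8333) + (0.8333)·(0.8333) + (2.8333)·(2.8333) + (-1.1667)·(-1.1667) + (-4.1667)·(-4.1667)) / 5 = 36.8333/5 = 7.3667
  S[U,V] = ((-1.1667)·(2.1667) + (2.8333)·(-2.8333) + (0.8333)·(-0.8333) + (2.8333)·(1.1667) + (-1.1667)·(0.1667) + (-4.1667)·(0.1667)) / 5 = -8.8333/5 = -1.7667
  S[V,V] = ((2.1667)·(2.1667) + (-2.8333)·(-2.8333) + (-0.8333)·(-0.8333) + (1.1667)·(1.1667) + (0.1667)·(0.1667) + (0.1667)·(0.1667)) / 5 = 14.8333/5 = 2.9667
  S = [[7.3667, -1.7667],
 [-1.7667, 2.9667]].

Step 3 — invert S. det(S) = 7.3667·2.9667 - (-1.7667)² = 18.7333.
  S^{-1} = (1/det) · [[d, -b], [-b, a]] = [[0.1584, 0.0943],
 [0.0943, 0.3932]].

Step 4 — quadratic form (x̄ - mu_0)^T · S^{-1} · (x̄ - mu_0):
  S^{-1} · (x̄ - mu_0) = (-0.0534, 0.2491),
  (x̄ - mu_0)^T · [...] = (-0.8333)·(-0.0534) + (0.8333)·(0.2491) = 0.2521.

Step 5 — scale by n: T² = 6 · 0.2521 = 1.5125.

T² ≈ 1.5125


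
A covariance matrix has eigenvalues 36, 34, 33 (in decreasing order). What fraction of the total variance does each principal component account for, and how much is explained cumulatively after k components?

Step 1 — total variance = trace(Sigma) = Σ λ_i = 36 + 34 + 33 = 103.

Step 2 — fraction explained by component i = λ_i / Σ λ:
  PC1: 36/103 = 0.3495
  PC2: 34/103 = 0.3301
  PC3: 33/103 = 0.3204

Step 3 — cumulative fraction after k components = (λ_1 + ... + λ_k) / Σ λ:
  k = 1: 36/103 = 0.3495
  k = 2: (36 + 34)/103 = 70/103 = 0.6796
  k = 3: (36 + 34 + 33)/103 = 103/103 = 1

Summary (fraction, with percent):

explained: PC1 0.3495 (34.95%), PC2 0.3301 (33.01%), PC3 0.3204 (32.04%);  cumulative: 0.3495, 0.6796, 1


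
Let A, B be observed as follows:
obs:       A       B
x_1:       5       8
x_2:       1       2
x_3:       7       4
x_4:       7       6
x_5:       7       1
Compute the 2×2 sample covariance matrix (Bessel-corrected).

Step 1 — column means:
  mean(A) = (5 + 1 + 7 + 7 + 7) / 5 = 27/5 = 5.4
  mean(B) = (8 + 2 + 4 + 6 + 1) / 5 = 21/5 = 4.2

Step 2 — sample covariance S[i,j] = (1/(n-1)) · Σ_k (x_{k,i} - mean_i) · (x_{k,j} - mean_j), with n-1 = 4.
  S[A,A] = ((-0.4)·(-0.4) + (-4.4)·(-4.4) + (1.6)·(1.6) + (1.6)·(1.6) + (1.6)·(1.6)) / 4 = 27.2/4 = 6.8
  S[A,B] = ((-0.4)·(3.8) + (-4.4)·(-2.2) + (1.6)·(-0.2) + (1.6)·(1.8) + (1.6)·(-3.2)) / 4 = 5.6/4 = 1.4
  S[B,B] = ((3.8)·(3.8) + (-2.2)·(-2.2) + (-0.2)·(-0.2) + (1.8)·(1.8) + (-3.2)·(-3.2)) / 4 = 32.8/4 = 8.2

S is symmetric (S[j,i] = S[i,j]). Assembling:

S = [[6.8, 1.4],
 [1.4, 8.2]]


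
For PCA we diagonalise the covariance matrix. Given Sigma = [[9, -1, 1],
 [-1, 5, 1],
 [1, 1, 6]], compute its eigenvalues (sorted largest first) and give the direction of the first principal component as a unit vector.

Step 1 — characteristic polynomial p(λ) = det(λI - Sigma) = λ³ - tr·λ² + c_1·λ - det, where tr = trace, c_1 = sum of the principal 2×2 minors, det = det(Sigma):
  tr = 9 + 5 + 6 = 20,
  c_1 = (9·5 - (-1)²) + (9·6 - (1)²) + (5·6 - (1)²) = 44 + 53 + 29 = 126,
  det = 9·(5·6 - (1)²) - (-1)·((-1)·6 - (1)·(1)) + (1)·((-1)·(1) - 5·(1)) = 9·(29) - (-1)·(-7) + (1)·(-6) = 248.
  So p(λ) = λ³ - 20λ² + 126λ - 248.
Step 2 — look for an integer root (rational root theorem: any rational root is an integer divisor of 248). Testing λ = 4:
  p(4) = 64 - 320 + 504 - 248 = 0  ✓
  Dividing out (λ - 4): p(λ) = (λ - 4)(λ² - 16λ + 62).
Step 3 — remaining eigenvalues from the quadratic λ² - 16λ + 62 = 0:
  Δ = 16² - 4·62 = 256 - 248 = 8,  λ = (16 ± √8)/2 = (16 ± 2.8284)/2 ≈ 9.4142 or 6.5858.
  Sorted: λ_1 = 9.4142,  λ_2 = 6.5858,  λ_3 = 4  (check: sum = 20 = tr ✓).

Step 4 — unit eigenvector for λ_1 ≈ 9.4142: v spans the null space of (Sigma - λ_1 I), whose rows are
  r_1 = (-0.4142, -1, 1),  r_2 = (-1, -4.4142, 1),  r_3 = (1, 1, -3.4142).
  v is orthogonal to every row, so take v ∝ r_1 × r_2 = ((-1)·(1) - (1)·(-4.4142), (1)·(-1) - (-0.4142)·(1), (-0.4142)·(-4.4142) - (-1)·(-1)) ≈ (3.4142, -0.5858, 0.8284).
  Let u = (3.4142, -0.5858, 0.8284).
  ||u|| = √((3.4142)² + (-0.5858)² + (0.8284)²) = √(12.6863) ≈ 3.5618,  v_1 = u/||u|| ≈ (0.9586, -0.1645, 0.2326) (||v_1|| = 1).

λ_1 = 9.4142,  λ_2 = 6.5858,  λ_3 = 4;  v_1 ≈ (0.9586, -0.1645, 0.2326)


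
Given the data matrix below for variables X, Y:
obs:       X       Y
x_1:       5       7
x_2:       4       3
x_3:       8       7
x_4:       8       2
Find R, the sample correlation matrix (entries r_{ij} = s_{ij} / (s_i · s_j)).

Step 1 — column means:
  mean(X) = (5 + 4 + 8 + 8) / 4 = 25/4 = 6.25
  mean(Y) = (7 + 3 + 7 + 2) / 4 = 19/4 = 4.75

Step 2 — sample variances and covariances s[i,j] = (1/(n-1)) · Σ_k (x_{k,i} - mean_i) · (x_{k,j} - mean_j), with n-1 = 3:
  s[X,X] = ((-1.25)·(-1.25) + (-2.25)·(-2.25) + (1.75)·(1.75) + (1.75)·(1.75)) / 3 = 12.75/3 = 4.25
  s[X,Y] = ((-1.25)·(2.25) + (-2.25)·(-1.75) + (1.75)·(2.25) + (1.75)·(-2.75)) / 3 = 0.25/3 = 0.0833
  s[Y,Y] = ((2.25)·(2.25) + (-1.75)·(-1.75) + (2.25)·(2.25) + (-2.75)·(-2.75)) / 3 = 20.75/3 = 6.9167
  Sample standard deviations s_i = √(s[i,i]):
  s(X) = √(4.25) = 2.0616
  s(Y) = √(6.9167) = 2.63

Step 3 — r_{ij} = s_{ij} / (s_i · s_j):
  r[X,X] = 1 (diagonal).
  r[X,Y] = 0.0833 / (2.0616 · 2.63) = 0.0833 / 5.4218 = 0.0154
  r[Y,Y] = 1 (diagonal).

R is symmetric with unit diagonal. Assembling:

R = [[1, 0.0154],
 [0.0154, 1]]


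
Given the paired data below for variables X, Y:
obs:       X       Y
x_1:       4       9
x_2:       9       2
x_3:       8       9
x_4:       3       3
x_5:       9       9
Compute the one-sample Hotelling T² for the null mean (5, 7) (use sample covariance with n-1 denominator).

Step 1 — sample mean vector:
  mean(X) = (4 + 9 + 8 + 3 + 9) / 5 = 33/5 = 6.6
  mean(Y) = (9 + 2 + 9 + 3 + 9) / 5 = 32/5 = 6.4
  x̄ = (6.6, 6.4),  deviation x̄ - mu_0 = (6.6, 6.4) - (5, 7) = (1.6, -0.6).

Step 2 — sample covariance matrix, S[i,j] = (1/(n-1)) · Σ_k (x_{k,i} - mean_i) · (x_{k,j} - mean_j), divisor n-1 = 4:
  S[X,X] = ((-2.6)·(-2.6) + (2.4)·(2.4) + (1.4)·(1.4) + (-3.6)·(-3.6) + (2.4)·(2.4)) / 4 = 33.2/4 = 8.3
  S[X,Y] = ((-2.6)·(2.6) + (2.4)·(-4.4) + (1.4)·(2.6) + (-3.6)·(-3.4) + (2.4)·(2.6)) / 4 = 4.8/4 = 1.2
  S[Y,Y] = ((2.6)·(2.6) + (-4.4)·(-4.4) + (2.6)·(2.6) + (-3.4)·(-3.4) + (2.6)·(2.6)) / 4 = 51.2/4 = 12.8
  S = [[8.3, 1.2],
 [1.2, 12.8]].

Step 3 — invert S. det(S) = 8.3·12.8 - (1.2)² = 104.8.
  S^{-1} = (1/det) · [[d, -b], [-b, a]] = [[0.1221, -0.0115],
 [-0.0115, 0.0792]].

Step 4 — quadratic form (x̄ - mu_0)^T · S^{-1} · (x̄ - mu_0):
  S^{-1} · (x̄ - mu_0) = (0.2023, -0.0658),
  (x̄ - mu_0)^T · [...] = (1.6)·(0.2023) + (-0.6)·(-0.0658) = 0.3632.

Step 5 — scale by n: T² = 5 · 0.3632 = 1.8158.

T² ≈ 1.8158


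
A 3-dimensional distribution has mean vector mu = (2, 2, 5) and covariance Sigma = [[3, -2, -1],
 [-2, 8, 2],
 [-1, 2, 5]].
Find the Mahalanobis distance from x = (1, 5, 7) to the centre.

Step 1 — centre the observation: (x - mu) = (-1, 3, 2).

Step 2 — invert Sigma (cofactor / det for 3×3, or solve directly):
  Sigma^{-1} = [[0.4091, 0.0909, 0.0455],
 [0.0909, 0.1591, -0.0455],
 [0.0455, -0.0455, 0.2273]].

Step 3 — form the quadratic (x - mu)^T · Sigma^{-1} · (x - mu):
  Sigma^{-1} · (x - mu) = (-0.0455, 0.2955, 0.2727).
  (x - mu)^T · [Sigma^{-1} · (x - mu)] = (-1)·(-0.0455) + (3)·(0.2955) + (2)·(0.2727) = 1.4773.

Step 4 — take square root: d = √(1.4773) ≈ 1.2154.

d(x, mu) = √(1.4773) ≈ 1.2154


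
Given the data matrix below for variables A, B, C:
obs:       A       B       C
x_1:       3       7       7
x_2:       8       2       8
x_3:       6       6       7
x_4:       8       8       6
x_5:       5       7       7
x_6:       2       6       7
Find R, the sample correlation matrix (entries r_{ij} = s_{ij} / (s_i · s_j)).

Step 1 — column means:
  mean(A) = (3 + 8 + 6 + 8 + 5 + 2) / 6 = 32/6 = 5.3333
  mean(B) = (7 + 2 + 6 + 8 + 7 + 6) / 6 = 36/6 = 6
  mean(C) = (7 + 8 + 7 + 6 + 7 + 7) / 6 = 42/6 = 7

Step 2 — sample variances and covariances s[i,j] = (1/(n-1)) · Σ_k (x_{k,i} - mean_i) · (x_{k,j} - mean_j), with n-1 = 5:
  s[A,A] = ((-2.3333)·(-2.3333) + (2.6667)·(2.6667) + (0.6667)·(0.6667) + (2.6667)·(2.6667) + (-0.3333)·(-0.3333) + (-3.3333)·(-3.3333)) / 5 = 31.3333/5 = 6.2667
  s[A,B] = ((-2.3333)·(1) + (2.6667)·(-4) + (0.6667)·(0) + (2.6667)·(2) + (-0.3333)·(1) + (-3.3333)·(0)) / 5 = -8/5 = -1.6
  s[A,C] = ((-2.3333)·(0) + (2.6667)·(1) + (0.6667)·(0) + (2.6667)·(-1) + (-0.3333)·(0) + (-3.3333)·(0)) / 5 = 0/5 = 0
  s[B,B] = ((1)·(1) + (-4)·(-4) + (0)·(0) + (2)·(2) + (1)·(1) + (0)·(0)) / 5 = 22/5 = 4.4
  s[B,C] = ((1)·(0) + (-4)·(1) + (0)·(0) + (2)·(-1) + (1)·(0) + (0)·(0)) / 5 = -6/5 = -1.2
  s[C,C] = ((0)·(0) + (1)·(1) + (0)·(0) + (-1)·(-1) + (0)·(0) + (0)·(0)) / 5 = 2/5 = 0.4
  Sample standard deviations s_i = √(s[i,i]):
  s(A) = √(6.2667) = 2.5033
  s(B) = √(4.4) = 2.0976
  s(C) = √(0.4) = 0.6325

Step 3 — r_{ij} = s_{ij} / (s_i · s_j):
  r[A,A] = 1 (diagonal).
  r[A,B] = -1.6 / (2.5033 · 2.0976) = -1.6 / 5.251 = -0.3047
  r[A,C] = 0 / (2.5033 · 0.6325) = 0 / 1.5832 = 0
  r[B,B] = 1 (diagonal).
  r[B,C] = -1.2 / (2.0976 · 0.6325) = -1.2 / 1.3266 = -0.9045
  r[C,C] = 1 (diagonal).

R is symmetric with unit diagonal. Assembling:

R = [[1, -0.3047, 0],
 [-0.3047, 1, -0.9045],
 [0, -0.9045, 1]]


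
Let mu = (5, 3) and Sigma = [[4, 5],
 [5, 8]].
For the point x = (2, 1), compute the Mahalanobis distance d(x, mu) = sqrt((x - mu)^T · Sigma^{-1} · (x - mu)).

Step 1 — centre the observation: (x - mu) = (-3, -2).

Step 2 — invert Sigma. det(Sigma) = 4·8 - (5)² = 7.
  Sigma^{-1} = (1/det) · [[d, -b], [-b, a]] = [[1.1429, -0.7143],
 [-0.7143, 0.5714]].

Step 3 — form the quadratic (x - mu)^T · Sigma^{-1} · (x - mu):
  Sigma^{-1} · (x - mu) = (-2, 1).
  (x - mu)^T · [Sigma^{-1} · (x - mu)] = (-3)·(-2) + (-2)·(1) = 4.

Step 4 — take square root: d = √(4) ≈ 2.

d(x, mu) = √(4) ≈ 2


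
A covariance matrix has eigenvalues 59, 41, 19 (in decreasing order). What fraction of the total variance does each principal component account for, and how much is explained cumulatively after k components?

Step 1 — total variance = trace(Sigma) = Σ λ_i = 59 + 41 + 19 = 119.

Step 2 — fraction explained by component i = λ_i / Σ λ:
  PC1: 59/119 = 0.4958
  PC2: 41/119 = 0.3445
  PC3: 19/119 = 0.1597

Step 3 — cumulative fraction after k components = (λ_1 + ... + λ_k) / Σ λ:
  k = 1: 59/119 = 0.4958
  k = 2: (59 + 41)/119 = 100/119 = 0.8403
  k = 3: (59 + 41 + 19)/119 = 119/119 = 1

Summary (fraction, with percent):

explained: PC1 0.4958 (49.58%), PC2 0.3445 (34.45%), PC3 0.1597 (15.97%);  cumulative: 0.4958, 0.8403, 1


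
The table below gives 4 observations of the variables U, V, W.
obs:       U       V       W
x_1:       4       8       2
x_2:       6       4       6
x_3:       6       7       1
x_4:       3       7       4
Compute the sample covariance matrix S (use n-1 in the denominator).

Step 1 — column means:
  mean(U) = (4 + 6 + 6 + 3) / 4 = 19/4 = 4.75
  mean(V) = (8 + 4 + 7 + 7) / 4 = 26/4 = 6.5
  mean(W) = (2 + 6 + 1 + 4) / 4 = 13/4 = 3.25

Step 2 — sample covariance S[i,j] = (1/(n-1)) · Σ_k (x_{k,i} - mean_i) · (x_{k,j} - mean_j), with n-1 = 3.
  S[U,U] = ((-0.75)·(-0.75) + (1.25)·(1.25) + (1.25)·(1.25) + (-1.75)·(-1.75)) / 3 = 6.75/3 = 2.25
  S[U,V] = ((-0.75)·(1.5) + (1.25)·(-2.5) + (1.25)·(0.5) + (-1.75)·(0.5)) / 3 = -4.5/3 = -1.5
  S[U,W] = ((-0.75)·(-1.25) + (1.25)·(2.75) + (1.25)·(-2.25) + (-1.75)·(0.75)) / 3 = 0.25/3 = 0.0833
  S[V,V] = ((1.5)·(1.5) + (-2.5)·(-2.5) + (0.5)·(0.5) + (0.5)·(0.5)) / 3 = 9/3 = 3
  S[V,W] = ((1.5)·(-1.25) + (-2.5)·(2.75) + (0.5)·(-2.25) + (0.5)·(0.75)) / 3 = -9.5/3 = -3.1667
  S[W,W] = ((-1.25)·(-1.25) + (2.75)·(2.75) + (-2.25)·(-2.25) + (0.75)·(0.75)) / 3 = 14.75/3 = 4.9167

S is symmetric (S[j,i] = S[i,j]). Assembling:

S = [[2.25, -1.5, 0.0833],
 [-1.5, 3, -3.1667],
 [0.0833, -3.1667, 4.9167]]


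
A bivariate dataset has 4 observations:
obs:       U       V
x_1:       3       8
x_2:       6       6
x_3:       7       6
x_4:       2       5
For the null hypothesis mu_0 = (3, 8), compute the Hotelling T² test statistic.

Step 1 — sample mean vector:
  mean(U) = (3 + 6 + 7 + 2) / 4 = 18/4 = 4.5
  mean(V) = (8 + 6 + 6 + 5) / 4 = 25/4 = 6.25
  x̄ = (4.5, 6.25),  deviation x̄ - mu_0 = (4.5, 6.25) - (3, 8) = (1.5, -1.75).

Step 2 — sample covariance matrix, S[i,j] = (1/(n-1)) · Σ_k (x_{k,i} - mean_i) · (x_{k,j} - mean_j), divisor n-1 = 3:
  S[U,U] = ((-1.5)·(-1.5) + (1.5)·(1.5) + (2.5)·(2.5) + (-2.5)·(-2.5)) / 3 = 17/3 = 5.6667
  S[U,V] = ((-1.5)·(1.75) + (1.5)·(-0.25) + (2.5)·(-0.25) + (-2.5)·(-1.25)) / 3 = -0.5/3 = -0.1667
  S[V,V] = ((1.75)·(1.75) + (-0.25)·(-0.25) + (-0.25)·(-0.25) + (-1.25)·(-1.25)) / 3 = 4.75/3 = 1.5833
  S = [[5.6667, -0.1667],
 [-0.1667, 1.5833]].

Step 3 — invert S. det(S) = 5.6667·1.5833 - (-0.1667)² = 8.9444.
  S^{-1} = (1/det) · [[d, -b], [-b, a]] = [[0.177, 0.0186],
 [0.0186, 0.6335]].

Step 4 — quadratic form (x̄ - mu_0)^T · S^{-1} · (x̄ - mu_0):
  S^{-1} · (x̄ - mu_0) = (0.2329, -1.0807),
  (x̄ - mu_0)^T · [...] = (1.5)·(0.2329) + (-1.75)·(-1.0807) = 2.2407.

Step 5 — scale by n: T² = 4 · 2.2407 = 8.9627.

T² ≈ 8.9627


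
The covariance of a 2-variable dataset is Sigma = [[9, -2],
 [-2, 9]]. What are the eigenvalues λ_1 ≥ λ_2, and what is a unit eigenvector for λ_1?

Step 1 — characteristic polynomial of 2×2 Sigma:
  det(Sigma - λI) = λ² - trace · λ + det = 0.
  trace = 9 + 9 = 18, det = 9·9 - (-2)² = 77.
Step 2 — discriminant:
  Δ = trace² - 4·det = 324 - 308 = 16.
Step 3 — eigenvalues:
  λ = (trace ± √Δ)/2 = (18 ± 4)/2,
  λ_1 = 11,  λ_2 = 7.

Step 4 — unit eigenvector for λ_1: solve (Sigma - λ_1 I)v = 0. First row:
  (9 - 11)·v_x + (-2)·v_y = 0, i.e. (-2)·v_x + (-2)·v_y = 0,
  so v ∝ (b, λ_1 - a) = (-2, 2); multiply by -1 so the first entry is positive: u = (2, -2).
  ||u|| = √((2)² + (-2)²) = √(8) ≈ 2.8284,
  v_1 = u/||u|| ≈ (0.7071, -0.7071) (||v_1|| = 1).

λ_1 = 11,  λ_2 = 7;  v_1 ≈ (0.7071, -0.7071)


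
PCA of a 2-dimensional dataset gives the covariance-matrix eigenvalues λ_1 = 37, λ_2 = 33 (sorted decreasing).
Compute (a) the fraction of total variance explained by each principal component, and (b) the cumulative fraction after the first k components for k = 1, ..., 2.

Step 1 — total variance = trace(Sigma) = Σ λ_i = 37 + 33 = 70.

Step 2 — fraction explained by component i = λ_i / Σ λ:
  PC1: 37/70 = 0.5286
  PC2: 33/70 = 0.4714

Step 3 — cumulative fraction after k components = (λ_1 + ... + λ_k) / Σ λ:
  k = 1: 37/70 = 0.5286
  k = 2: (37 + 33)/70 = 70/70 = 1

Summary (fraction, with percent):

explained: PC1 0.5286 (52.86%), PC2 0.4714 (47.14%);  cumulative: 0.5286, 1


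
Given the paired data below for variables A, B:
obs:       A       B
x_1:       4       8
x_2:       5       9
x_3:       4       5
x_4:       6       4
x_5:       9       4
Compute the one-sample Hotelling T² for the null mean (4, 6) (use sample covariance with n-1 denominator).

Step 1 — sample mean vector:
  mean(A) = (4 + 5 + 4 + 6 + 9) / 5 = 28/5 = 5.6
  mean(B) = (8 + 9 + 5 + 4 + 4) / 5 = 30/5 = 6
  x̄ = (5.6, 6),  deviation x̄ - mu_0 = (5.6, 6) - (4, 6) = (1.6, 0).

Step 2 — sample covariance matrix, S[i,j] = (1/(n-1)) · Σ_k (x_{k,i} - mean_i) · (x_{k,j} - mean_j), divisor n-1 = 4:
  S[A,A] = ((-1.6)·(-1.6) + (-0.6)·(-0.6) + (-1.6)·(-1.6) + (0.4)·(0.4) + (3.4)·(3.4)) / 4 = 17.2/4 = 4.3
  S[A,B] = ((-1.6)·(2) + (-0.6)·(3) + (-1.6)·(-1) + (0.4)·(-2) + (3.4)·(-2)) / 4 = -11/4 = -2.75
  S[B,B] = ((2)·(2) + (3)·(3) + (-1)·(-1) + (-2)·(-2) + (-2)·(-2)) / 4 = 22/4 = 5.5
  S = [[4.3, -2.75],
 [-2.75, 5.5]].

Step 3 — invert S. det(S) = 4.3·5.5 - (-2.75)² = 16.0875.
  S^{-1} = (1/det) · [[d, -b], [-b, a]] = [[0.3419, 0.1709],
 [0.1709, 0.2673]].

Step 4 — quadratic form (x̄ - mu_0)^T · S^{-1} · (x̄ - mu_0):
  S^{-1} · (x̄ - mu_0) = (0.547, 0.2735),
  (x̄ - mu_0)^T · [...] = (1.6)·(0.547) + (0)·(0.2735) = 0.8752.

Step 5 — scale by n: T² = 5 · 0.8752 = 4.3761.

T² ≈ 4.3761


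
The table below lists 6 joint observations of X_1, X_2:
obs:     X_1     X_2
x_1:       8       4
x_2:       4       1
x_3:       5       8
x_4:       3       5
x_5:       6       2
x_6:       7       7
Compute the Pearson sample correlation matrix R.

Step 1 — column means:
  mean(X_1) = (8 + 4 + 5 + 3 + 6 + 7) / 6 = 33/6 = 5.5
  mean(X_2) = (4 + 1 + 8 + 5 + 2 + 7) / 6 = 27/6 = 4.5

Step 2 — sample variances and covariances s[i,j] = (1/(n-1)) · Σ_k (x_{k,i} - mean_i) · (x_{k,j} - mean_j), with n-1 = 5:
  s[X_1,X_1] = ((2.5)·(2.5) + (-1.5)·(-1.5) + (-0.5)·(-0.5) + (-2.5)·(-2.5) + (0.5)·(0.5) + (1.5)·(1.5)) / 5 = 17.5/5 = 3.5
  s[X_1,X_2] = ((2.5)·(-0.5) + (-1.5)·(-3.5) + (-0.5)·(3.5) + (-2.5)·(0.5) + (0.5)·(-2.5) + (1.5)·(2.5)) / 5 = 3.5/5 = 0.7
  s[X_2,X_2] = ((-0.5)·(-0.5) + (-3.5)·(-3.5) + (3.5)·(3.5) + (0.5)·(0.5) + (-2.5)·(-2.5) + (2.5)·(2.5)) / 5 = 37.5/5 = 7.5
  Sample standard deviations s_i = √(s[i,i]):
  s(X_1) = √(3.5) = 1.8708
  s(X_2) = √(7.5) = 2.7386

Step 3 — r_{ij} = s_{ij} / (s_i · s_j):
  r[X_1,X_1] = 1 (diagonal).
  r[X_1,X_2] = 0.7 / (1.8708 · 2.7386) = 0.7 / 5.1235 = 0.1366
  r[X_2,X_2] = 1 (diagonal).

R is symmetric with unit diagonal. Assembling:

R = [[1, 0.1366],
 [0.1366, 1]]


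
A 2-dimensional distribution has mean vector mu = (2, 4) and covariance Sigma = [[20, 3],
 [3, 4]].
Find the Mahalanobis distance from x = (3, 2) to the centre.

Step 1 — centre the observation: (x - mu) = (1, -2).

Step 2 — invert Sigma. det(Sigma) = 20·4 - (3)² = 71.
  Sigma^{-1} = (1/det) · [[d, -b], [-b, a]] = [[0.0563, -0.0423],
 [-0.0423, 0.2817]].

Step 3 — form the quadratic (x - mu)^T · Sigma^{-1} · (x - mu):
  Sigma^{-1} · (x - mu) = (0.1408, -0.6056).
  (x - mu)^T · [Sigma^{-1} · (x - mu)] = (1)·(0.1408) + (-2)·(-0.6056) = 1.3521.

Step 4 — take square root: d = √(1.3521) ≈ 1.1628.

d(x, mu) = √(1.3521) ≈ 1.1628


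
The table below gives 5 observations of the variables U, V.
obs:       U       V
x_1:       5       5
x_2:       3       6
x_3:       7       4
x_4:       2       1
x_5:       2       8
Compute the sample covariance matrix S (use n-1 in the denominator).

Step 1 — column means:
  mean(U) = (5 + 3 + 7 + 2 + 2) / 5 = 19/5 = 3.8
  mean(V) = (5 + 6 + 4 + 1 + 8) / 5 = 24/5 = 4.8

Step 2 — sample covariance S[i,j] = (1/(n-1)) · Σ_k (x_{k,i} - mean_i) · (x_{k,j} - mean_j), with n-1 = 4.
  S[U,U] = ((1.2)·(1.2) + (-0.8)·(-0.8) + (3.2)·(3.2) + (-1.8)·(-1.8) + (-1.8)·(-1.8)) / 4 = 18.8/4 = 4.7
  S[U,V] = ((1.2)·(0.2) + (-0.8)·(1.2) + (3.2)·(-0.8) + (-1.8)·(-3.8) + (-1.8)·(3.2)) / 4 = -2.2/4 = -0.55
  S[V,V] = ((0.2)·(0.2) + (1.2)·(1.2) + (-0.8)·(-0.8) + (-3.8)·(-3.8) + (3.2)·(3.2)) / 4 = 26.8/4 = 6.7

S is symmetric (S[j,i] = S[i,j]). Assembling:

S = [[4.7, -0.55],
 [-0.55, 6.7]]


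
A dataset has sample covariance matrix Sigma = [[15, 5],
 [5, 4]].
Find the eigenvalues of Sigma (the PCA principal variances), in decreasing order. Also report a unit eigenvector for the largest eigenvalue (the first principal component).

Step 1 — characteristic polynomial of 2×2 Sigma:
  det(Sigma - λI) = λ² - trace · λ + det = 0.
  trace = 15 + 4 = 19, det = 15·4 - (5)² = 35.
Step 2 — discriminant:
  Δ = trace² - 4·det = 361 - 140 = 221.
Step 3 — eigenvalues:
  λ = (trace ± √Δ)/2 = (19 ± 14.8661)/2,
  λ_1 = 16.933,  λ_2 = 2.067.

Step 4 — unit eigenvector for λ_1: solve (Sigma - λ_1 I)v = 0. First row:
  (15 - 16.933)·v_x + (5)·v_y = 0, i.e. (-1.933)·v_x + (5)·v_y = 0,
  so v ∝ (b, λ_1 - a) = (5, 1.933) = u.
  ||u|| = √((5)² + (1.933)²) = √(28.7366) ≈ 5.3607,
  v_1 = u/||u|| ≈ (0.9327, 0.3606) (||v_1|| = 1).

λ_1 = 16.933,  λ_2 = 2.067;  v_1 ≈ (0.9327, 0.3606)


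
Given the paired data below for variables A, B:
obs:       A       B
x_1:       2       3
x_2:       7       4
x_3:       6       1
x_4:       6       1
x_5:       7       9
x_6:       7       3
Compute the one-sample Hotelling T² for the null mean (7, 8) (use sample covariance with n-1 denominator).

Step 1 — sample mean vector:
  mean(A) = (2 + 7 + 6 + 6 + 7 + 7) / 6 = 35/6 = 5.8333
  mean(B) = (3 + 4 + 1 + 1 + 9 + 3) / 6 = 21/6 = 3.5
  x̄ = (5.8333, 3.5),  deviation x̄ - mu_0 = (5.8333, 3.5) - (7, 8) = (-1.1667, -4.5).

Step 2 — sample covariance matrix, S[i,j] = (1/(n-1)) · Σ_k (x_{k,i} - mean_i) · (x_{k,j} - mean_j), divisor n-1 = 5:
  S[A,A] = ((-3.8333)·(-3.8333) + (1.1667)·(1.1667) + (0.1667)·(0.1667) + (0.1667)·(0.1667) + (1.1667)·(1.1667) + (1.1667)·(1.1667)) / 5 = 18.8333/5 = 3.7667
  S[A,B] = ((-3.8333)·(-0.5) + (1.1667)·(0.5) + (0.1667)·(-2.5) + (0.1667)·(-2.5) + (1.1667)·(5.5) + (1.1667)·(-0.5)) / 5 = 7.5/5 = 1.5
  S[B,B] = ((-0.5)·(-0.5) + (0.5)·(0.5) + (-2.5)·(-2.5) + (-2.5)·(-2.5) + (5.5)·(5.5) + (-0.5)·(-0.5)) / 5 = 43.5/5 = 8.7
  S = [[3.7667, 1.5],
 [1.5, 8.7]].

Step 3 — invert S. det(S) = 3.7667·8.7 - (1.5)² = 30.52.
  S^{-1} = (1/det) · [[d, -b], [-b, a]] = [[0.2851, -0.0491],
 [-0.0491, 0.1234]].

Step 4 — quadratic form (x̄ - mu_0)^T · S^{-1} · (x̄ - mu_0):
  S^{-1} · (x̄ - mu_0) = (-0.1114, -0.498),
  (x̄ - mu_0)^T · [...] = (-1.1667)·(-0.1114) + (-4.5)·(-0.498) = 2.3711.

Step 5 — scale by n: T² = 6 · 2.3711 = 14.2267.

T² ≈ 14.2267


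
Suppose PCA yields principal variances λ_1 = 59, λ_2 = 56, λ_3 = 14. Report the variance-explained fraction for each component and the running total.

Step 1 — total variance = trace(Sigma) = Σ λ_i = 59 + 56 + 14 = 129.

Step 2 — fraction explained by component i = λ_i / Σ λ:
  PC1: 59/129 = 0.4574
  PC2: 56/129 = 0.4341
  PC3: 14/129 = 0.1085

Step 3 — cumulative fraction after k components = (λ_1 + ... + λ_k) / Σ λ:
  k = 1: 59/129 = 0.4574
  k = 2: (59 + 56)/129 = 115/129 = 0.8915
  k = 3: (59 + 56 + 14)/129 = 129/129 = 1

Summary (fraction, with percent):

explained: PC1 0.4574 (45.74%), PC2 0.4341 (43.41%), PC3 0.1085 (10.85%);  cumulative: 0.4574, 0.8915, 1


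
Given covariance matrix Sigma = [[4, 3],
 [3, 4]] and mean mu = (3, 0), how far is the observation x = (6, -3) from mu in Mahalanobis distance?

Step 1 — centre the observation: (x - mu) = (3, -3).

Step 2 — invert Sigma. det(Sigma) = 4·4 - (3)² = 7.
  Sigma^{-1} = (1/det) · [[d, -b], [-b, a]] = [[0.5714, -0.4286],
 [-0.4286, 0.5714]].

Step 3 — form the quadratic (x - mu)^T · Sigma^{-1} · (x - mu):
  Sigma^{-1} · (x - mu) = (3, -3).
  (x - mu)^T · [Sigma^{-1} · (x - mu)] = (3)·(3) + (-3)·(-3) = 18.

Step 4 — take square root: d = √(18) ≈ 4.2426.

d(x, mu) = √(18) ≈ 4.2426


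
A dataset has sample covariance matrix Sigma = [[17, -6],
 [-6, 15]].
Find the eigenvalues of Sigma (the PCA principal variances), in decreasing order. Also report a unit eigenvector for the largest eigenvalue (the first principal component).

Step 1 — characteristic polynomial of 2×2 Sigma:
  det(Sigma - λI) = λ² - trace · λ + det = 0.
  trace = 17 + 15 = 32, det = 17·15 - (-6)² = 219.
Step 2 — discriminant:
  Δ = trace² - 4·det = 1024 - 876 = 148.
Step 3 — eigenvalues:
  λ = (trace ± √Δ)/2 = (32 ± 12.1655)/2,
  λ_1 = 22.0828,  λ_2 = 9.9172.

Step 4 — unit eigenvector for λ_1: solve (Sigma - λ_1 I)v = 0. First row:
  (17 - 22.0828)·v_x + (-6)·v_y = 0, i.e. (-5.0828)·v_x + (-6)·v_y = 0,
  so v ∝ (b, λ_1 - a) = (-6, 5.0828); multiply by -1 so the first entry is positive: u = (6, -5.0828).
  ||u|| = √((6)² + (-5.0828)²) = √(61.8345) ≈ 7.8635,
  v_1 = u/||u|| ≈ (0.763, -0.6464) (||v_1|| = 1).

λ_1 = 22.0828,  λ_2 = 9.9172;  v_1 ≈ (0.763, -0.6464)


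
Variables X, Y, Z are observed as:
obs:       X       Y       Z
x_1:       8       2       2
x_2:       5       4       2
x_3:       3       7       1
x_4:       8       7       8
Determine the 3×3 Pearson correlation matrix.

Step 1 — column means:
  mean(X) = (8 + 5 + 3 + 8) / 4 = 24/4 = 6
  mean(Y) = (2 + 4 + 7 + 7) / 4 = 20/4 = 5
  mean(Z) = (2 + 2 + 1 + 8) / 4 = 13/4 = 3.25

Step 2 — sample variances and covariances s[i,j] = (1/(n-1)) · Σ_k (x_{k,i} - mean_i) · (x_{k,j} - mean_j), with n-1 = 3:
  s[X,X] = ((2)·(2) + (-1)·(-1) + (-3)·(-3) + (2)·(2)) / 3 = 18/3 = 6
  s[X,Y] = ((2)·(-3) + (-1)·(-1) + (-3)·(2) + (2)·(2)) / 3 = -7/3 = -2.3333
  s[X,Z] = ((2)·(-1.25) + (-1)·(-1.25) + (-3)·(-2.25) + (2)·(4.75)) / 3 = 15/3 = 5
  s[Y,Y] = ((-3)·(-3) + (-1)·(-1) + (2)·(2) + (2)·(2)) / 3 = 18/3 = 6
  s[Y,Z] = ((-3)·(-1.25) + (-1)·(-1.25) + (2)·(-2.25) + (2)·(4.75)) / 3 = 10/3 = 3.3333
  s[Z,Z] = ((-1.25)·(-1.25) + (-1.25)·(-1.25) + (-2.25)·(-2.25) + (4.75)·(4.75)) / 3 = 30.75/3 = 10.25
  Sample standard deviations s_i = √(s[i,i]):
  s(X) = √(6) = 2.4495
  s(Y) = √(6) = 2.4495
  s(Z) = √(10.25) = 3.2016

Step 3 — r_{ij} = s_{ij} / (s_i · s_j):
  r[X,X] = 1 (diagonal).
  r[X,Y] = -2.3333 / (2.4495 · 2.4495) = -2.3333 / 6 = -0.3889
  r[X,Z] = 5 / (2.4495 · 3.2016) = 5 / 7.8422 = 0.6376
  r[Y,Y] = 1 (diagonal).
  r[Y,Z] = 3.3333 / (2.4495 · 3.2016) = 3.3333 / 7.8422 = 0.4251
  r[Z,Z] = 1 (diagonal).

R is symmetric with unit diagonal. Assembling:

R = [[1, -0.3889, 0.6376],
 [-0.3889, 1, 0.4251],
 [0.6376, 0.4251, 1]]
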